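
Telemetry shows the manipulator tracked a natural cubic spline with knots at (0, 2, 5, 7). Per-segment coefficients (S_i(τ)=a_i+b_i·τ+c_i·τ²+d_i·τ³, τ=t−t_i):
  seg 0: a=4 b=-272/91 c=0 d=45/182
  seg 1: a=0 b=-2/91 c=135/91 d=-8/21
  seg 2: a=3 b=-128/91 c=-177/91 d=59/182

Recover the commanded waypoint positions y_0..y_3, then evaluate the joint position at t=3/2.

y_0=4 y_1=0 y_2=3 y_3=-5
S(3/2) = 73/208

y_0 = S_0(0) = a_0 = 4
y_1 = S_1(0) = a_1 = 0
y_2 = S_2(0) = a_2 = 3
y_3 = S_2(2) = -5
t_q=3/2 is in segment 0 (τ=3/2); S_0(τ)=73/208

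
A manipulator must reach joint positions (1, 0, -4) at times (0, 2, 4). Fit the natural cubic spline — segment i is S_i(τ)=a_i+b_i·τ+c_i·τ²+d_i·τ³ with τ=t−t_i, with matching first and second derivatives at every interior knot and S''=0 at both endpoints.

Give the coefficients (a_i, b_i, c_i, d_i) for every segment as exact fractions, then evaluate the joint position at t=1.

  seg 0: a=1 b=-1/8 c=0 d=-3/32
  seg 1: a=0 b=-5/4 c=-9/16 d=3/32
S(1) = 25/32

Δ: Δ0=-1/2, Δ1=-2
row 1: diag=8, rhs=-9; c'=1/4, d'=-9/8
back: M1=-9/8
M: M0=0, M1=-9/8, M2=0
seg 0: a=1, c=M0/2=0, d=(M1−M0)/(6·2)=-3/32, b=Δ0−h0·(2M0+M1)/6=-1/8
seg 1: a=0, c=M1/2=-9/16, d=(M2−M1)/(6·2)=3/32, b=Δ1−h1·(2M1+M2)/6=-5/4
t_q=1 → seg 0, τ=1; S=1+-1/8·τ+0·τ²+-3/32·τ³=25/32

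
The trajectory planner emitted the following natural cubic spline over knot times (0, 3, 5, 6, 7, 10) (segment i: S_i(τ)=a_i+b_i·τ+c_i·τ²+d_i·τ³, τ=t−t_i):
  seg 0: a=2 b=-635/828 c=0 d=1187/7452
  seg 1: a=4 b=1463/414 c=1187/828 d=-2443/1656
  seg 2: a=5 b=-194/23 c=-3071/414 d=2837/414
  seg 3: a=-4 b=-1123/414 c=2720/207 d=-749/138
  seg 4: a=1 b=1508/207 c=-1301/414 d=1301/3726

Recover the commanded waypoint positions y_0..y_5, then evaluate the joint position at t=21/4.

y_0 = S_0(0) = a_0 = 2
y_1 = S_1(0) = a_1 = 4
y_2 = S_2(0) = a_2 = 5
y_3 = S_3(0) = a_3 = -4
y_4 = S_4(0) = a_4 = 1
y_5 = S_4(3) = 4
t_q=21/4 is in segment 2 (τ=1/4); S_2(τ)=22387/8832

y_0=2 y_1=4 y_2=5 y_3=-4 y_4=1 y_5=4
S(21/4) = 22387/8832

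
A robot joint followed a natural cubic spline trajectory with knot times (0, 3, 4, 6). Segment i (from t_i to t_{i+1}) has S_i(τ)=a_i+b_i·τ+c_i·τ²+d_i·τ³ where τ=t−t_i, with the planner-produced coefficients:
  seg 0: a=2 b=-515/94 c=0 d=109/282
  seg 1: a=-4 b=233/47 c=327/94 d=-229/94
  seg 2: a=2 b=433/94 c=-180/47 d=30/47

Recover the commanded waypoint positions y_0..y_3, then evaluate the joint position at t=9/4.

y_0 = S_0(0) = a_0 = 2
y_1 = S_1(0) = a_1 = -4
y_2 = S_2(0) = a_2 = 2
y_3 = S_2(2) = 1
t_q=9/4 is in segment 0 (τ=9/4); S_0(τ)=-35641/6016

y_0=2 y_1=-4 y_2=2 y_3=1
S(9/4) = -35641/6016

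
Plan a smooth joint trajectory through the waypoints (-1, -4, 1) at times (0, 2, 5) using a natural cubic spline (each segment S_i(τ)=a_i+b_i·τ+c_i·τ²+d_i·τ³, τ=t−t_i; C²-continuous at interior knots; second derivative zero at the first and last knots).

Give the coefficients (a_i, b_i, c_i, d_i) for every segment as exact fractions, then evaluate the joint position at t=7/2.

  seg 0: a=-1 b=-32/15 c=0 d=19/120
  seg 1: a=-4 b=-7/30 c=19/20 d=-19/180
S(7/2) = -411/160

Δ: Δ0=-3/2, Δ1=5/3
row 1: diag=10, rhs=19; c'=3/10, d'=19/10
back: M1=19/10
M: M0=0, M1=19/10, M2=0
seg 0: a=-1, c=M0/2=0, d=(M1−M0)/(6·2)=19/120, b=Δ0−h0·(2M0+M1)/6=-32/15
seg 1: a=-4, c=M1/2=19/20, d=(M2−M1)/(6·3)=-19/180, b=Δ1−h1·(2M1+M2)/6=-7/30
t_q=7/2 → seg 1, τ=3/2; S=-4+-7/30·τ+19/20·τ²+-19/180·τ³=-411/160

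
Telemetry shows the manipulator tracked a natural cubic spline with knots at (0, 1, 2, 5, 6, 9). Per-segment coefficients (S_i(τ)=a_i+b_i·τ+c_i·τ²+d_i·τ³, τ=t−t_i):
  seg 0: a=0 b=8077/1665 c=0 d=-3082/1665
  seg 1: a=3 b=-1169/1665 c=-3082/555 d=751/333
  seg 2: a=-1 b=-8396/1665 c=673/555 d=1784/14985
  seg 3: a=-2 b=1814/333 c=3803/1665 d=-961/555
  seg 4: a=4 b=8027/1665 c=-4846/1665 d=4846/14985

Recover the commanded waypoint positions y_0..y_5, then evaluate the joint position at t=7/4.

y_0=0 y_1=3 y_2=-1 y_3=-2 y_4=4 y_5=1
S(7/4) = 10699/35520

y_0 = S_0(0) = a_0 = 0
y_1 = S_1(0) = a_1 = 3
y_2 = S_2(0) = a_2 = -1
y_3 = S_3(0) = a_3 = -2
y_4 = S_4(0) = a_4 = 4
y_5 = S_4(3) = 1
t_q=7/4 is in segment 1 (τ=3/4); S_1(τ)=10699/35520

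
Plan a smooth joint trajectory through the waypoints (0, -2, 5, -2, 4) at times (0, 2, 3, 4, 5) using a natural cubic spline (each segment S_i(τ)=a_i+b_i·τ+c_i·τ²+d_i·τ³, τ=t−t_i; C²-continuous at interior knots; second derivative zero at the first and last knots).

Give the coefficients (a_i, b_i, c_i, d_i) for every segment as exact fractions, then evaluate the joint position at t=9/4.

Δ: Δ0=-1, Δ1=7, Δ2=-7, Δ3=6
row 1: diag=6, rhs=48; c'=1/6, d'=8
row 2: denom=4−1·1/6=23/6; d'=(-84−1·8)/(23/6)=-24
row 3: denom=4−1·6/23=86/23; d'=(78−1·-24)/(86/23)=1173/43
back: M3=1173/43
back: M2=-24−6/23·1173/43=-1338/43
back: M1=8−1/6·-1338/43=567/43
M: M0=0, M1=567/43, M2=-1338/43, M3=1173/43, M4=0
seg 0: a=0, c=M0/2=0, d=(M1−M0)/(6·2)=189/172, b=Δ0−h0·(2M0+M1)/6=-232/43
seg 1: a=-2, c=M1/2=567/86, d=(M2−M1)/(6·1)=-635/86, b=Δ1−h1·(2M1+M2)/6=335/43
seg 2: a=5, c=M2/2=-669/43, d=(M3−M2)/(6·1)=837/86, b=Δ2−h2·(2M2+M3)/6=-101/86
seg 3: a=-2, c=M3/2=1173/86, d=(M4−M3)/(6·1)=-391/86, b=Δ3−h3·(2M3+M4)/6=-133/43
t_q=9/4 → seg 1, τ=1/4; S=-2+335/43·τ+567/86·τ²+-635/86·τ³=1345/5504

  seg 0: a=0 b=-232/43 c=0 d=189/172
  seg 1: a=-2 b=335/43 c=567/86 d=-635/86
  seg 2: a=5 b=-101/86 c=-669/43 d=837/86
  seg 3: a=-2 b=-133/43 c=1173/86 d=-391/86
S(9/4) = 1345/5504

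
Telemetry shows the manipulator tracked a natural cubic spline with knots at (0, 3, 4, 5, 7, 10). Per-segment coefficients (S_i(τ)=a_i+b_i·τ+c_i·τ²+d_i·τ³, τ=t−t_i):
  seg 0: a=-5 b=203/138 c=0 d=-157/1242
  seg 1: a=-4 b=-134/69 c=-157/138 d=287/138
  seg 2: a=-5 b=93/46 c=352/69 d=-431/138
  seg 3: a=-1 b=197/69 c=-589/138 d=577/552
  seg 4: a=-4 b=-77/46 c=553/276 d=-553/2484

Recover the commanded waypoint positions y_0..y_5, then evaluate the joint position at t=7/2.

y_0=-5 y_1=-4 y_2=-5 y_3=-1 y_4=-4 y_5=3
S(7/2) = -5515/1104

y_0 = S_0(0) = a_0 = -5
y_1 = S_1(0) = a_1 = -4
y_2 = S_2(0) = a_2 = -5
y_3 = S_3(0) = a_3 = -1
y_4 = S_4(0) = a_4 = -4
y_5 = S_4(3) = 3
t_q=7/2 is in segment 1 (τ=1/2); S_1(τ)=-5515/1104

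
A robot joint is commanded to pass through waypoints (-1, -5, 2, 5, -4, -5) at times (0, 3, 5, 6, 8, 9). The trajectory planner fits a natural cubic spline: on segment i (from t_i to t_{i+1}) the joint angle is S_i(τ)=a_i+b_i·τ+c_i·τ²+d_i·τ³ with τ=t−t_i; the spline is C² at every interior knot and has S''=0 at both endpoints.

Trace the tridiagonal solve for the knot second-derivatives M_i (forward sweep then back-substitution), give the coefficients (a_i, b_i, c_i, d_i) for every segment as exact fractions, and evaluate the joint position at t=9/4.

  seg 0: a=-1 b=-14371/5196 c=0 d=827/5196
  seg 1: a=-5 b=3979/2598 c=2481/1732 d=-2329/10392
  seg 2: a=2 b=5939/1299 c=38/433 d=-2156/1299
  seg 3: a=5 b=-301/1299 c=-2118/433 d=14327/10392
  seg 4: a=-4 b=-8453/2598 c=5855/1732 d=-5855/5196
S(9/4) = -599695/110848

Δ: Δ0=-4/3, Δ1=7/2, Δ2=3, Δ3=-9/2, Δ4=-1
row 1: diag=10, rhs=29; c'=1/5, d'=29/10
row 2: denom=6−2·1/5=28/5; d'=(-3−2·29/10)/(28/5)=-11/7
row 3: denom=6−1·5/28=163/28; d'=(-45−1·-11/7)/(163/28)=-1216/163
row 4: denom=6−2·56/163=866/163; d'=(21−2·-1216/163)/(866/163)=5855/866
back: M4=5855/866
back: M3=-1216/163−56/163·5855/866=-4236/433
back: M2=-11/7−5/28·-4236/433=76/433
back: M1=29/10−1/5·76/433=2481/866
M: M0=0, M1=2481/866, M2=76/433, M3=-4236/433, M4=5855/866, M5=0
seg 0: a=-1, c=M0/2=0, d=(M1−M0)/(6·3)=827/5196, b=Δ0−h0·(2M0+M1)/6=-14371/5196
seg 1: a=-5, c=M1/2=2481/1732, d=(M2−M1)/(6·2)=-2329/10392, b=Δ1−h1·(2M1+M2)/6=3979/2598
seg 2: a=2, c=M2/2=38/433, d=(M3−M2)/(6·1)=-2156/1299, b=Δ2−h2·(2M2+M3)/6=5939/1299
seg 3: a=5, c=M3/2=-2118/433, d=(M4−M3)/(6·2)=14327/10392, b=Δ3−h3·(2M3+M4)/6=-301/1299
seg 4: a=-4, c=M4/2=5855/1732, d=(M5−M4)/(6·1)=-5855/5196, b=Δ4−h4·(2M4+M5)/6=-8453/2598
t_q=9/4 → seg 0, τ=9/4; S=-1+-14371/5196·τ+0·τ²+827/5196·τ³=-599695/110848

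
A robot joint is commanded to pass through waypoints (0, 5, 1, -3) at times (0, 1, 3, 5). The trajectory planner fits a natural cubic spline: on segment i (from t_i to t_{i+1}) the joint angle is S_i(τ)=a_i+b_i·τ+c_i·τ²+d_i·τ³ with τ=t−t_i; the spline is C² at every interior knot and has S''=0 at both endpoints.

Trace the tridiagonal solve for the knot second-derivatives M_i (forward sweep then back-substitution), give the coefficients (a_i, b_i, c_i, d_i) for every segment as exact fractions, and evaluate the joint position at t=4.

  seg 0: a=0 b=69/11 c=0 d=-14/11
  seg 1: a=5 b=27/11 c=-42/11 d=35/44
  seg 2: a=1 b=-36/11 c=21/22 d=-7/44
S(4) = -65/44

Δ: Δ0=5, Δ1=-2, Δ2=-2
row 1: diag=6, rhs=-42; c'=1/3, d'=-7
row 2: denom=8−2·1/3=22/3; d'=(0−2·-7)/(22/3)=21/11
back: M2=21/11
back: M1=-7−1/3·21/11=-84/11
M: M0=0, M1=-84/11, M2=21/11, M3=0
seg 0: a=0, c=M0/2=0, d=(M1−M0)/(6·1)=-14/11, b=Δ0−h0·(2M0+M1)/6=69/11
seg 1: a=5, c=M1/2=-42/11, d=(M2−M1)/(6·2)=35/44, b=Δ1−h1·(2M1+M2)/6=27/11
seg 2: a=1, c=M2/2=21/22, d=(M3−M2)/(6·2)=-7/44, b=Δ2−h2·(2M2+M3)/6=-36/11
t_q=4 → seg 2, τ=1; S=1+-36/11·τ+21/22·τ²+-7/44·τ³=-65/44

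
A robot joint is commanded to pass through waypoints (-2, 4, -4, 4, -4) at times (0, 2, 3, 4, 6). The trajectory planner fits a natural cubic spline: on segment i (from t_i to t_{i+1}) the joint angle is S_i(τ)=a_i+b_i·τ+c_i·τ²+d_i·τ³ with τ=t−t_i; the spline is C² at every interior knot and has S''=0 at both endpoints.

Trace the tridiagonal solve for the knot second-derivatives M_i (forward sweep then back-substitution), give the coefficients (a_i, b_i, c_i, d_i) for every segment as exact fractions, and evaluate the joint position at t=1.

  seg 0: a=-2 b=559/66 c=0 d=-361/264
  seg 1: a=4 b=-262/33 c=-361/44 d=1075/132
  seg 2: a=-4 b=1/12 c=357/22 d=-1097/132
  seg 3: a=4 b=251/33 c=-383/44 d=383/264
S(1) = 449/88

Δ: Δ0=3, Δ1=-8, Δ2=8, Δ3=-4
row 1: diag=6, rhs=-66; c'=1/6, d'=-11
row 2: denom=4−1·1/6=23/6; d'=(96−1·-11)/(23/6)=642/23
row 3: denom=6−1·6/23=132/23; d'=(-72−1·642/23)/(132/23)=-383/22
back: M3=-383/22
back: M2=642/23−6/23·-383/22=357/11
back: M1=-11−1/6·357/11=-361/22
M: M0=0, M1=-361/22, M2=357/11, M3=-383/22, M4=0
seg 0: a=-2, c=M0/2=0, d=(M1−M0)/(6·2)=-361/264, b=Δ0−h0·(2M0+M1)/6=559/66
seg 1: a=4, c=M1/2=-361/44, d=(M2−M1)/(6·1)=1075/132, b=Δ1−h1·(2M1+M2)/6=-262/33
seg 2: a=-4, c=M2/2=357/22, d=(M3−M2)/(6·1)=-1097/132, b=Δ2−h2·(2M2+M3)/6=1/12
seg 3: a=4, c=M3/2=-383/44, d=(M4−M3)/(6·2)=383/264, b=Δ3−h3·(2M3+M4)/6=251/33
t_q=1 → seg 0, τ=1; S=-2+559/66·τ+0·τ²+-361/264·τ³=449/88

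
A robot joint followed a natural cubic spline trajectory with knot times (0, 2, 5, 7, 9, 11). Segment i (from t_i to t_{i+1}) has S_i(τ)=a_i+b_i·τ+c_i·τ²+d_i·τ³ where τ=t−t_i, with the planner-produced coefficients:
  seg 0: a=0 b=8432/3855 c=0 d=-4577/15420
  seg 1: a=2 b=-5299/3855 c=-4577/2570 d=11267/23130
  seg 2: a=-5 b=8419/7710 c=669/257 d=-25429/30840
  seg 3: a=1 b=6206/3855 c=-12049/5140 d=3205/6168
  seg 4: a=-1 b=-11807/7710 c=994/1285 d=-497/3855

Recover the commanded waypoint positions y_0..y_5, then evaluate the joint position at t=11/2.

y_0 = S_0(0) = a_0 = 0
y_1 = S_1(0) = a_1 = 2
y_2 = S_2(0) = a_2 = -5
y_3 = S_3(0) = a_3 = 1
y_4 = S_4(0) = a_4 = -1
y_5 = S_4(2) = -2
t_q=11/2 is in segment 2 (τ=1/2); S_2(τ)=-64251/16448

y_0=0 y_1=2 y_2=-5 y_3=1 y_4=-1 y_5=-2
S(11/2) = -64251/16448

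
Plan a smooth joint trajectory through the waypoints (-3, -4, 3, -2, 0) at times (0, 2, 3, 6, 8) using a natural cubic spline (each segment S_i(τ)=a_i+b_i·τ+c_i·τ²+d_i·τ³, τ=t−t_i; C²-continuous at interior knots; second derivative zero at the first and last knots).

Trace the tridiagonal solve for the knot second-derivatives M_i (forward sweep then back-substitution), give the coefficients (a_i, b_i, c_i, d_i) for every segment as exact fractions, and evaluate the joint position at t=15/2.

  seg 0: a=-3 b=-4387/1248 c=0 d=3763/4992
  seg 1: a=-4 b=3451/624 c=3763/832 d=-7621/2496
  seg 2: a=3 b=13519/2496 c=-1929/416 d=437/576
  seg 3: a=-2 b=-1199/624 c=1823/832 d=-1823/4992
S(15/2) = -15771/13312

Δ: Δ0=-1/2, Δ1=7, Δ2=-5/3, Δ3=1
row 1: diag=6, rhs=45; c'=1/6, d'=15/2
row 2: denom=8−1·1/6=47/6; d'=(-52−1·15/2)/(47/6)=-357/47
row 3: denom=10−3·18/47=416/47; d'=(16−3·-357/47)/(416/47)=1823/416
back: M3=1823/416
back: M2=-357/47−18/47·1823/416=-1929/208
back: M1=15/2−1/6·-1929/208=3763/416
M: M0=0, M1=3763/416, M2=-1929/208, M3=1823/416, M4=0
seg 0: a=-3, c=M0/2=0, d=(M1−M0)/(6·2)=3763/4992, b=Δ0−h0·(2M0+M1)/6=-4387/1248
seg 1: a=-4, c=M1/2=3763/832, d=(M2−M1)/(6·1)=-7621/2496, b=Δ1−h1·(2M1+M2)/6=3451/624
seg 2: a=3, c=M2/2=-1929/416, d=(M3−M2)/(6·3)=437/576, b=Δ2−h2·(2M2+M3)/6=13519/2496
seg 3: a=-2, c=M3/2=1823/832, d=(M4−M3)/(6·2)=-1823/4992, b=Δ3−h3·(2M3+M4)/6=-1199/624
t_q=15/2 → seg 3, τ=3/2; S=-2+-1199/624·τ+1823/832·τ²+-1823/4992·τ³=-15771/13312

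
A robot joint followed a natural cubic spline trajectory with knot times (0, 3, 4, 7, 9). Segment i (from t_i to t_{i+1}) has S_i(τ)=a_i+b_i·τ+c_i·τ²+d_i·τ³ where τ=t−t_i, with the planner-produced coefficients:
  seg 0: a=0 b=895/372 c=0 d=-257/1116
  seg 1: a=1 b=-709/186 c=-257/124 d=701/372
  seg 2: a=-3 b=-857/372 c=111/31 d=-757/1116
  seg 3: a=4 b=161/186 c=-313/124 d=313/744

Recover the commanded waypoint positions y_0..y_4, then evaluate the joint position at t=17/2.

y_0=0 y_1=1 y_2=-3 y_3=4 y_4=-1
S(17/2) = 2061/1984

y_0 = S_0(0) = a_0 = 0
y_1 = S_1(0) = a_1 = 1
y_2 = S_2(0) = a_2 = -3
y_3 = S_3(0) = a_3 = 4
y_4 = S_3(2) = -1
t_q=17/2 is in segment 3 (τ=3/2); S_3(τ)=2061/1984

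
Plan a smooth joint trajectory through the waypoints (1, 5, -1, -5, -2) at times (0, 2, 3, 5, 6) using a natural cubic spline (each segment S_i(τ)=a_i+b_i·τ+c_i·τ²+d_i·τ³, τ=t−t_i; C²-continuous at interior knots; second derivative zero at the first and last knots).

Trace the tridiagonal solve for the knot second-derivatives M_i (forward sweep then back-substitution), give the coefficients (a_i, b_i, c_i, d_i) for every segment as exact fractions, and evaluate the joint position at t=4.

  seg 0: a=1 b=152/31 c=0 d=-45/62
  seg 1: a=5 b=-118/31 c=-135/31 d=67/31
  seg 2: a=-1 b=-187/31 c=66/31 d=-7/124
  seg 3: a=-5 b=56/31 c=111/62 d=-37/62
S(4) = -615/124

Δ: Δ0=2, Δ1=-6, Δ2=-2, Δ3=3
row 1: diag=6, rhs=-48; c'=1/6, d'=-8
row 2: denom=6−1·1/6=35/6; d'=(24−1·-8)/(35/6)=192/35
row 3: denom=6−2·12/35=186/35; d'=(30−2·192/35)/(186/35)=111/31
back: M3=111/31
back: M2=192/35−12/35·111/31=132/31
back: M1=-8−1/6·132/31=-270/31
M: M0=0, M1=-270/31, M2=132/31, M3=111/31, M4=0
seg 0: a=1, c=M0/2=0, d=(M1−M0)/(6·2)=-45/62, b=Δ0−h0·(2M0+M1)/6=152/31
seg 1: a=5, c=M1/2=-135/31, d=(M2−M1)/(6·1)=67/31, b=Δ1−h1·(2M1+M2)/6=-118/31
seg 2: a=-1, c=M2/2=66/31, d=(M3−M2)/(6·2)=-7/124, b=Δ2−h2·(2M2+M3)/6=-187/31
seg 3: a=-5, c=M3/2=111/62, d=(M4−M3)/(6·1)=-37/62, b=Δ3−h3·(2M3+M4)/6=56/31
t_q=4 → seg 2, τ=1; S=-1+-187/31·τ+66/31·τ²+-7/124·τ³=-615/124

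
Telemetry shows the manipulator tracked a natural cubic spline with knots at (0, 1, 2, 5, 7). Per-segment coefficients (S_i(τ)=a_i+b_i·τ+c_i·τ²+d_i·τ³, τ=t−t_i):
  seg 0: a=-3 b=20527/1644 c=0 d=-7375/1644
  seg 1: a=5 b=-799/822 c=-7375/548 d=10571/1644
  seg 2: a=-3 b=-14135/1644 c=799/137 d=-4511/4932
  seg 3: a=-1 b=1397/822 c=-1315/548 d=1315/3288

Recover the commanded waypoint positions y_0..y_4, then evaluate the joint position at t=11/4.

y_0 = S_0(0) = a_0 = -3
y_1 = S_1(0) = a_1 = 5
y_2 = S_2(0) = a_2 = -3
y_3 = S_3(0) = a_3 = -1
y_4 = S_3(2) = -4
t_q=11/4 is in segment 2 (τ=3/4); S_2(τ)=-229853/35072

y_0=-3 y_1=5 y_2=-3 y_3=-1 y_4=-4
S(11/4) = -229853/35072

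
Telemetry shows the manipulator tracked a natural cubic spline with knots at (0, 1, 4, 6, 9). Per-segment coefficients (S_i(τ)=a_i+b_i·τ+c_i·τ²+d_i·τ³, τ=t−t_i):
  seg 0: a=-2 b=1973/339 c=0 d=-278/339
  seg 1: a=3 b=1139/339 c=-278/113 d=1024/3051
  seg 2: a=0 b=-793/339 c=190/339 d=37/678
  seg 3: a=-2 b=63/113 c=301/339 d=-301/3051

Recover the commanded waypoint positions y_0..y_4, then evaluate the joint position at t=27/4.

y_0=-2 y_1=3 y_2=0 y_3=-2 y_4=5
S(27/4) = -8129/7232

y_0 = S_0(0) = a_0 = -2
y_1 = S_1(0) = a_1 = 3
y_2 = S_2(0) = a_2 = 0
y_3 = S_3(0) = a_3 = -2
y_4 = S_3(3) = 5
t_q=27/4 is in segment 3 (τ=3/4); S_3(τ)=-8129/7232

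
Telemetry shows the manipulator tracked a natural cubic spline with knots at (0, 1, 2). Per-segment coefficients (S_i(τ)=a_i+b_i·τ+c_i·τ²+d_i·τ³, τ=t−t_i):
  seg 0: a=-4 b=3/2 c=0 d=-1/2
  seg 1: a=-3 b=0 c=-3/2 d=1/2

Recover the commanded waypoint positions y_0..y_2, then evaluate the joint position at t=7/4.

y_0 = S_0(0) = a_0 = -4
y_1 = S_1(0) = a_1 = -3
y_2 = S_1(1) = -4
t_q=7/4 is in segment 1 (τ=3/4); S_1(τ)=-465/128

y_0=-4 y_1=-3 y_2=-4
S(7/4) = -465/128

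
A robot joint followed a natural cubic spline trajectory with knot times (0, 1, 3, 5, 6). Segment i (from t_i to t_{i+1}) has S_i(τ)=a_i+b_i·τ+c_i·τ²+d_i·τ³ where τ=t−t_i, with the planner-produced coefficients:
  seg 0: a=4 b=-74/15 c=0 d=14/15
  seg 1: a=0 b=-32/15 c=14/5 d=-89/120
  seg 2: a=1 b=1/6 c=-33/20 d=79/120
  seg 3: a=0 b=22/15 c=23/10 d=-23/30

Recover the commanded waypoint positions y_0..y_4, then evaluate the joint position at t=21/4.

y_0 = S_0(0) = a_0 = 4
y_1 = S_1(0) = a_1 = 0
y_2 = S_2(0) = a_2 = 1
y_3 = S_3(0) = a_3 = 0
y_4 = S_3(1) = 3
t_q=21/4 is in segment 3 (τ=1/4); S_3(τ)=319/640

y_0=4 y_1=0 y_2=1 y_3=0 y_4=3
S(21/4) = 319/640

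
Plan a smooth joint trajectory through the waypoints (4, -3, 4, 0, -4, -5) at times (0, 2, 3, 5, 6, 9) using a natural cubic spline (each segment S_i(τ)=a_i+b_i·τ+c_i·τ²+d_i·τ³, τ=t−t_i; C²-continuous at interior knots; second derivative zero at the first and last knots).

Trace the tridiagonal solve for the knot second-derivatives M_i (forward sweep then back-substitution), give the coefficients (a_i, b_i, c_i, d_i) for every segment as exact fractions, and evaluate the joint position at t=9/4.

  seg 0: a=4 b=-66617/8718 c=0 d=4513/4359
  seg 1: a=-3 b=41695/8718 c=9026/1453 d=-34825/8718
  seg 2: a=4 b=22766/4359 c=-16773/2906 d=18835/17436
  seg 3: a=0 b=-21367/4359 c=1031/1453 d=838/4359
  seg 4: a=-4 b=-12667/4359 c=1869/1453 d=-623/4359
S(9/4) = -274979/185984

Δ: Δ0=-7/2, Δ1=7, Δ2=-2, Δ3=-4, Δ4=-1/3
row 1: diag=6, rhs=63; c'=1/6, d'=21/2
row 2: denom=6−1·1/6=35/6; d'=(-54−1·21/2)/(35/6)=-387/35
row 3: denom=6−2·12/35=186/35; d'=(-12−2·-387/35)/(186/35)=59/31
row 4: denom=8−1·35/186=1453/186; d'=(22−1·59/31)/(1453/186)=3738/1453
back: M4=3738/1453
back: M3=59/31−35/186·3738/1453=2062/1453
back: M2=-387/35−12/35·2062/1453=-16773/1453
back: M1=21/2−1/6·-16773/1453=18052/1453
M: M0=0, M1=18052/1453, M2=-16773/1453, M3=2062/1453, M4=3738/1453, M5=0
seg 0: a=4, c=M0/2=0, d=(M1−M0)/(6·2)=4513/4359, b=Δ0−h0·(2M0+M1)/6=-66617/8718
seg 1: a=-3, c=M1/2=9026/1453, d=(M2−M1)/(6·1)=-34825/8718, b=Δ1−h1·(2M1+M2)/6=41695/8718
seg 2: a=4, c=M2/2=-16773/2906, d=(M3−M2)/(6·2)=18835/17436, b=Δ2−h2·(2M2+M3)/6=22766/4359
seg 3: a=0, c=M3/2=1031/1453, d=(M4−M3)/(6·1)=838/4359, b=Δ3−h3·(2M3+M4)/6=-21367/4359
seg 4: a=-4, c=M4/2=1869/1453, d=(M5−M4)/(6·3)=-623/4359, b=Δ4−h4·(2M4+M5)/6=-12667/4359
t_q=9/4 → seg 1, τ=1/4; S=-3+41695/8718·τ+9026/1453·τ²+-34825/8718·τ³=-274979/185984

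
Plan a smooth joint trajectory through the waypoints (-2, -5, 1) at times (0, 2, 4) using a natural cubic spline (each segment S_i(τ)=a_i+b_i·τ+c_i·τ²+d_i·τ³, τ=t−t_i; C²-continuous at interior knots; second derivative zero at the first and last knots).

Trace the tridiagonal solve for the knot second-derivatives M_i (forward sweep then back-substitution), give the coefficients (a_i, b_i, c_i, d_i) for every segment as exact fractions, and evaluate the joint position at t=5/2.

  seg 0: a=-2 b=-21/8 c=0 d=9/32
  seg 1: a=-5 b=3/4 c=27/16 d=-9/32
S(5/2) = -1085/256

Δ: Δ0=-3/2, Δ1=3
row 1: diag=8, rhs=27; c'=1/4, d'=27/8
back: M1=27/8
M: M0=0, M1=27/8, M2=0
seg 0: a=-2, c=M0/2=0, d=(M1−M0)/(6·2)=9/32, b=Δ0−h0·(2M0+M1)/6=-21/8
seg 1: a=-5, c=M1/2=27/16, d=(M2−M1)/(6·2)=-9/32, b=Δ1−h1·(2M1+M2)/6=3/4
t_q=5/2 → seg 1, τ=1/2; S=-5+3/4·τ+27/16·τ²+-9/32·τ³=-1085/256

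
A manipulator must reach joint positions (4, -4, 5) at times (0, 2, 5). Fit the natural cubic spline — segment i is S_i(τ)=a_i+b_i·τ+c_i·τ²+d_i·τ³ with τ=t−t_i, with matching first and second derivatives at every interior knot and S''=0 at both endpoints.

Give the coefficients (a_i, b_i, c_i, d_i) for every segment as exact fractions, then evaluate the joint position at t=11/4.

Δ: Δ0=-4, Δ1=3
row 1: diag=10, rhs=42; c'=3/10, d'=21/5
back: M1=21/5
M: M0=0, M1=21/5, M2=0
seg 0: a=4, c=M0/2=0, d=(M1−M0)/(6·2)=7/20, b=Δ0−h0·(2M0+M1)/6=-27/5
seg 1: a=-4, c=M1/2=21/10, d=(M2−M1)/(6·3)=-7/30, b=Δ1−h1·(2M1+M2)/6=-6/5
t_q=11/4 → seg 1, τ=3/4; S=-4+-6/5·τ+21/10·τ²+-7/30·τ³=-2443/640

  seg 0: a=4 b=-27/5 c=0 d=7/20
  seg 1: a=-4 b=-6/5 c=21/10 d=-7/30
S(11/4) = -2443/640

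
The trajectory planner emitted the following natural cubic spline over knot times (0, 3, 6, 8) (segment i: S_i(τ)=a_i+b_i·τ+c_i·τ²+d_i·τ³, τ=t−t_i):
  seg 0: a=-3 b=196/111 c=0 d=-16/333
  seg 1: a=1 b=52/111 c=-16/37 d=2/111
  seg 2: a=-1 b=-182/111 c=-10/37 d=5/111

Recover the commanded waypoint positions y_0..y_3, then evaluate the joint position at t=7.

y_0=-3 y_1=1 y_2=-1 y_3=-5
S(7) = -106/37

y_0 = S_0(0) = a_0 = -3
y_1 = S_1(0) = a_1 = 1
y_2 = S_2(0) = a_2 = -1
y_3 = S_2(2) = -5
t_q=7 is in segment 2 (τ=1); S_2(τ)=-106/37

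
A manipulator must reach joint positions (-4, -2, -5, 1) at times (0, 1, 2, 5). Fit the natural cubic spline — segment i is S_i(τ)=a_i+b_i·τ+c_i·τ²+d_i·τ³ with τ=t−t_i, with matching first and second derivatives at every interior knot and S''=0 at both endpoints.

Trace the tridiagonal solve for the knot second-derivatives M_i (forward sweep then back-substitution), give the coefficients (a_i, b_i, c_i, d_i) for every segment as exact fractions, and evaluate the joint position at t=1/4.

Δ: Δ0=2, Δ1=-3, Δ2=2
row 1: diag=4, rhs=-30; c'=1/4, d'=-15/2
row 2: denom=8−1·1/4=31/4; d'=(30−1·-15/2)/(31/4)=150/31
back: M2=150/31
back: M1=-15/2−1/4·150/31=-270/31
M: M0=0, M1=-270/31, M2=150/31, M3=0
seg 0: a=-4, c=M0/2=0, d=(M1−M0)/(6·1)=-45/31, b=Δ0−h0·(2M0+M1)/6=107/31
seg 1: a=-2, c=M1/2=-135/31, d=(M2−M1)/(6·1)=70/31, b=Δ1−h1·(2M1+M2)/6=-28/31
seg 2: a=-5, c=M2/2=75/31, d=(M3−M2)/(6·3)=-25/93, b=Δ2−h2·(2M2+M3)/6=-88/31
t_q=1/4 → seg 0, τ=1/4; S=-4+107/31·τ+0·τ²+-45/31·τ³=-6269/1984

  seg 0: a=-4 b=107/31 c=0 d=-45/31
  seg 1: a=-2 b=-28/31 c=-135/31 d=70/31
  seg 2: a=-5 b=-88/31 c=75/31 d=-25/93
S(1/4) = -6269/1984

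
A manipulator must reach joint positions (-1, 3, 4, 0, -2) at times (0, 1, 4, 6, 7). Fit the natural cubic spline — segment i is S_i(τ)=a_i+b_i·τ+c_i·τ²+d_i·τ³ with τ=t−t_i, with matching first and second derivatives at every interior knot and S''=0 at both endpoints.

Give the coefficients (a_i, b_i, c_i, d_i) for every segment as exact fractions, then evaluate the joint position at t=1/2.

Δ: Δ0=4, Δ1=1/3, Δ2=-2, Δ3=-2
row 1: diag=8, rhs=-22; c'=3/8, d'=-11/4
row 2: denom=10−3·3/8=71/8; d'=(-14−3·-11/4)/(71/8)=-46/71
row 3: denom=6−2·16/71=394/71; d'=(0−2·-46/71)/(394/71)=46/197
back: M3=46/197
back: M2=-46/71−16/71·46/197=-138/197
back: M1=-11/4−3/8·-138/197=-490/197
M: M0=0, M1=-490/197, M2=-138/197, M3=46/197, M4=0
seg 0: a=-1, c=M0/2=0, d=(M1−M0)/(6·1)=-245/591, b=Δ0−h0·(2M0+M1)/6=2609/591
seg 1: a=3, c=M1/2=-245/197, d=(M2−M1)/(6·3)=176/1773, b=Δ1−h1·(2M1+M2)/6=1874/591
seg 2: a=4, c=M2/2=-69/197, d=(M3−M2)/(6·2)=46/591, b=Δ2−h2·(2M2+M3)/6=-952/591
seg 3: a=0, c=M3/2=23/197, d=(M4−M3)/(6·1)=-23/591, b=Δ3−h3·(2M3+M4)/6=-1228/591
t_q=1/2 → seg 0, τ=1/2; S=-1+2609/591·τ+0·τ²+-245/591·τ³=1821/1576

  seg 0: a=-1 b=2609/591 c=0 d=-245/591
  seg 1: a=3 b=1874/591 c=-245/197 d=176/1773
  seg 2: a=4 b=-952/591 c=-69/197 d=46/591
  seg 3: a=0 b=-1228/591 c=23/197 d=-23/591
S(1/2) = 1821/1576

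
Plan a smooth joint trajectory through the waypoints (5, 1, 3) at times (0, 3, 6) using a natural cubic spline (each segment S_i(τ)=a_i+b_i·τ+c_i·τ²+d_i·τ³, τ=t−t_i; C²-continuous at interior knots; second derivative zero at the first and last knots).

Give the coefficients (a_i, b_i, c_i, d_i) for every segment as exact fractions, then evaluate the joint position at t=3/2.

  seg 0: a=5 b=-11/6 c=0 d=1/18
  seg 1: a=1 b=-1/3 c=1/2 d=-1/18
S(3/2) = 39/16

Δ: Δ0=-4/3, Δ1=2/3
row 1: diag=12, rhs=12; c'=1/4, d'=1
back: M1=1
M: M0=0, M1=1, M2=0
seg 0: a=5, c=M0/2=0, d=(M1−M0)/(6·3)=1/18, b=Δ0−h0·(2M0+M1)/6=-11/6
seg 1: a=1, c=M1/2=1/2, d=(M2−M1)/(6·3)=-1/18, b=Δ1−h1·(2M1+M2)/6=-1/3
t_q=3/2 → seg 0, τ=3/2; S=5+-11/6·τ+0·τ²+1/18·τ³=39/16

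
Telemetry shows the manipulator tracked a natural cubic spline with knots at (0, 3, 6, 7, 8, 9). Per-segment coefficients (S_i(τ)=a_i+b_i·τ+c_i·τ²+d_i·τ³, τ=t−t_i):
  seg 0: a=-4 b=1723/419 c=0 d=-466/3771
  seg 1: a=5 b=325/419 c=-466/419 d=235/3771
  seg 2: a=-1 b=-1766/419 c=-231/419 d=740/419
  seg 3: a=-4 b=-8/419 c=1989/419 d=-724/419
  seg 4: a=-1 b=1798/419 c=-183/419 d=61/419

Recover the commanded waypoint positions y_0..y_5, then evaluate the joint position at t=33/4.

y_0=-4 y_1=5 y_2=-1 y_3=-4 y_4=-1 y_5=3
S(33/4) = 1281/26816

y_0 = S_0(0) = a_0 = -4
y_1 = S_1(0) = a_1 = 5
y_2 = S_2(0) = a_2 = -1
y_3 = S_3(0) = a_3 = -4
y_4 = S_4(0) = a_4 = -1
y_5 = S_4(1) = 3
t_q=33/4 is in segment 4 (τ=1/4); S_4(τ)=1281/26816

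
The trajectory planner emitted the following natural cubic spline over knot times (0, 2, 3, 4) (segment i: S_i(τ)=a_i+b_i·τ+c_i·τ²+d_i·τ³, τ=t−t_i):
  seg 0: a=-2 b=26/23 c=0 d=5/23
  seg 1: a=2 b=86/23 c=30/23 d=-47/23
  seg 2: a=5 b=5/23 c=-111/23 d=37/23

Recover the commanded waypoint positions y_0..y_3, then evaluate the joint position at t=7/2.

y_0 = S_0(0) = a_0 = -2
y_1 = S_1(0) = a_1 = 2
y_2 = S_2(0) = a_2 = 5
y_3 = S_2(1) = 2
t_q=7/2 is in segment 2 (τ=1/2); S_2(τ)=755/184

y_0=-2 y_1=2 y_2=5 y_3=2
S(7/2) = 755/184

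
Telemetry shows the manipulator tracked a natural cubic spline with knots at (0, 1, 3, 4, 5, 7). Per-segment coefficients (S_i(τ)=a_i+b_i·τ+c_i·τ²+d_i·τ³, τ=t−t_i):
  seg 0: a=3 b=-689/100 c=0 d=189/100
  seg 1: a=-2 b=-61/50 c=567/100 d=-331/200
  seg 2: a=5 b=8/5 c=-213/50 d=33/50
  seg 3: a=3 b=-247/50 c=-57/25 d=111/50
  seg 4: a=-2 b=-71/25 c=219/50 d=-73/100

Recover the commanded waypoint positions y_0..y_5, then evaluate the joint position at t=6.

y_0 = S_0(0) = a_0 = 3
y_1 = S_1(0) = a_1 = -2
y_2 = S_2(0) = a_2 = 5
y_3 = S_3(0) = a_3 = 3
y_4 = S_4(0) = a_4 = -2
y_5 = S_4(2) = 4
t_q=6 is in segment 4 (τ=1); S_4(τ)=-119/100

y_0=3 y_1=-2 y_2=5 y_3=3 y_4=-2 y_5=4
S(6) = -119/100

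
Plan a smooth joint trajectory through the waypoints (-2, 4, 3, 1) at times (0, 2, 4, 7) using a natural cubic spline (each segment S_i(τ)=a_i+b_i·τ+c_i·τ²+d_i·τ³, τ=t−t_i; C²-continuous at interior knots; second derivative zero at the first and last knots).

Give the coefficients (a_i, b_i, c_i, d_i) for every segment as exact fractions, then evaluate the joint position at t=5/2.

Δ: Δ0=3, Δ1=-1/2, Δ2=-2/3
row 1: diag=8, rhs=-21; c'=1/4, d'=-21/8
row 2: denom=10−2·1/4=19/2; d'=(-1−2·-21/8)/(19/2)=17/38
back: M2=17/38
back: M1=-21/8−1/4·17/38=-52/19
M: M0=0, M1=-52/19, M2=17/38, M3=0
seg 0: a=-2, c=M0/2=0, d=(M1−M0)/(6·2)=-13/57, b=Δ0−h0·(2M0+M1)/6=223/57
seg 1: a=4, c=M1/2=-26/19, d=(M2−M1)/(6·2)=121/456, b=Δ1−h1·(2M1+M2)/6=67/57
seg 2: a=3, c=M2/2=17/76, d=(M3−M2)/(6·3)=-17/684, b=Δ2−h2·(2M2+M3)/6=-127/114
t_q=5/2 → seg 1, τ=1/2; S=4+67/57·τ+-26/19·τ²+121/456·τ³=5203/1216

  seg 0: a=-2 b=223/57 c=0 d=-13/57
  seg 1: a=4 b=67/57 c=-26/19 d=121/456
  seg 2: a=3 b=-127/114 c=17/76 d=-17/684
S(5/2) = 5203/1216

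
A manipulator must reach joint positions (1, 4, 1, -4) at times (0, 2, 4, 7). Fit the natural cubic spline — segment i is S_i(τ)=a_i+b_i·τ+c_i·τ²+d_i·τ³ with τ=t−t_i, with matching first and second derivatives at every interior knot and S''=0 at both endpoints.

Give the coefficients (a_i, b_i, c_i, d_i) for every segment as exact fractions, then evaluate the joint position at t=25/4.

  seg 0: a=1 b=130/57 c=0 d=-89/456
  seg 1: a=4 b=-7/114 c=-89/76 d=103/456
  seg 2: a=1 b=-116/57 c=7/38 d=-7/342
S(25/4) = -7003/2432

Δ: Δ0=3/2, Δ1=-3/2, Δ2=-5/3
row 1: diag=8, rhs=-18; c'=1/4, d'=-9/4
row 2: denom=10−2·1/4=19/2; d'=(-1−2·-9/4)/(19/2)=7/19
back: M2=7/19
back: M1=-9/4−1/4·7/19=-89/38
M: M0=0, M1=-89/38, M2=7/19, M3=0
seg 0: a=1, c=M0/2=0, d=(M1−M0)/(6·2)=-89/456, b=Δ0−h0·(2M0+M1)/6=130/57
seg 1: a=4, c=M1/2=-89/76, d=(M2−M1)/(6·2)=103/456, b=Δ1−h1·(2M1+M2)/6=-7/114
seg 2: a=1, c=M2/2=7/38, d=(M3−M2)/(6·3)=-7/342, b=Δ2−h2·(2M2+M3)/6=-116/57
t_q=25/4 → seg 2, τ=9/4; S=1+-116/57·τ+7/38·τ²+-7/342·τ³=-7003/2432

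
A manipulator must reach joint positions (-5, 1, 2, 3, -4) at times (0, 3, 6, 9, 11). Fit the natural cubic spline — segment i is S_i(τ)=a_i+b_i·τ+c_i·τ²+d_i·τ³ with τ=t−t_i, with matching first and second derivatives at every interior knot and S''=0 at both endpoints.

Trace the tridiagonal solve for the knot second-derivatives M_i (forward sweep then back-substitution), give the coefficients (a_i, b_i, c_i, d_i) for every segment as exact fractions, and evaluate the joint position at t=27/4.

  seg 0: a=-5 b=2095/828 c=0 d=-439/7452
  seg 1: a=1 b=389/414 c=-439/828 d=815/7452
  seg 2: a=2 b=589/828 c=94/207 d=-1441/7452
  seg 3: a=3 b=-739/414 c=-355/276 d=355/1656
S(27/4) = 15941/5888

Δ: Δ0=2, Δ1=1/3, Δ2=1/3, Δ3=-7/2
row 1: diag=12, rhs=-10; c'=1/4, d'=-5/6
row 2: denom=12−3·1/4=45/4; d'=(0−3·-5/6)/(45/4)=2/9
row 3: denom=10−3·4/15=46/5; d'=(-23−3·2/9)/(46/5)=-355/138
back: M3=-355/138
back: M2=2/9−4/15·-355/138=188/207
back: M1=-5/6−1/4·188/207=-439/414
M: M0=0, M1=-439/414, M2=188/207, M3=-355/138, M4=0
seg 0: a=-5, c=M0/2=0, d=(M1−M0)/(6·3)=-439/7452, b=Δ0−h0·(2M0+M1)/6=2095/828
seg 1: a=1, c=M1/2=-439/828, d=(M2−M1)/(6·3)=815/7452, b=Δ1−h1·(2M1+M2)/6=389/414
seg 2: a=2, c=M2/2=94/207, d=(M3−M2)/(6·3)=-1441/7452, b=Δ2−h2·(2M2+M3)/6=589/828
seg 3: a=3, c=M3/2=-355/276, d=(M4−M3)/(6·2)=355/1656, b=Δ3−h3·(2M3+M4)/6=-739/414
t_q=27/4 → seg 2, τ=3/4; S=2+589/828·τ+94/207·τ²+-1441/7452·τ³=15941/5888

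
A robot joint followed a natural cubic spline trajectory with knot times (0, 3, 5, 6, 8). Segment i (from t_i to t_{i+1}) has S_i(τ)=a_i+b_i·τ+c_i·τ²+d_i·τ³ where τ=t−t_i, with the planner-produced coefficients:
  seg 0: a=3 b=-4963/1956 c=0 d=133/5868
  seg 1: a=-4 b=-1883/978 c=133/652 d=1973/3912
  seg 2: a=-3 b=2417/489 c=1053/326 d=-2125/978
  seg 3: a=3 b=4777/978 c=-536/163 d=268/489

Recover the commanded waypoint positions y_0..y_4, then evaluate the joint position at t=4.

y_0 = S_0(0) = a_0 = 3
y_1 = S_1(0) = a_1 = -4
y_2 = S_2(0) = a_2 = -3
y_3 = S_3(0) = a_3 = 3
y_4 = S_3(2) = 4
t_q=4 is in segment 1 (τ=1); S_1(τ)=-6803/1304

y_0=3 y_1=-4 y_2=-3 y_3=3 y_4=4
S(4) = -6803/1304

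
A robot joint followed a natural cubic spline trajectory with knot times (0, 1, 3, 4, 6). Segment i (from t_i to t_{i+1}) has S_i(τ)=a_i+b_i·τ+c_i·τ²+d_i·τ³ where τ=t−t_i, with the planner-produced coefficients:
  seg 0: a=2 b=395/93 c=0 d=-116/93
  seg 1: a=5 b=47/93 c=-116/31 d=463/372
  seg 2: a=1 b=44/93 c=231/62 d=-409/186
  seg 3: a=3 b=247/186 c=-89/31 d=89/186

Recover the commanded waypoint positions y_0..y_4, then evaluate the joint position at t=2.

y_0 = S_0(0) = a_0 = 2
y_1 = S_1(0) = a_1 = 5
y_2 = S_2(0) = a_2 = 1
y_3 = S_3(0) = a_3 = 3
y_4 = S_3(2) = -2
t_q=2 is in segment 1 (τ=1); S_1(τ)=373/124

y_0=2 y_1=5 y_2=1 y_3=3 y_4=-2
S(2) = 373/124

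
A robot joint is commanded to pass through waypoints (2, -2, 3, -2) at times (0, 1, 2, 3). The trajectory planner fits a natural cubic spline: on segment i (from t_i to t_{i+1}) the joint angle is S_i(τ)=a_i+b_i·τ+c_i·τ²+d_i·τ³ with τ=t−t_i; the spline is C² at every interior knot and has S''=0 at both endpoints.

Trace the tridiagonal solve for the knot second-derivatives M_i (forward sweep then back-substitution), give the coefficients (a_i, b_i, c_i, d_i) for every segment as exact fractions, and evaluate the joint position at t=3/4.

  seg 0: a=2 b=-106/15 c=0 d=46/15
  seg 1: a=-2 b=32/15 c=46/5 d=-19/3
  seg 2: a=3 b=23/15 c=-49/5 d=49/15
S(3/4) = -321/160

Δ: Δ0=-4, Δ1=5, Δ2=-5
row 1: diag=4, rhs=54; c'=1/4, d'=27/2
row 2: denom=4−1·1/4=15/4; d'=(-60−1·27/2)/(15/4)=-98/5
back: M2=-98/5
back: M1=27/2−1/4·-98/5=92/5
M: M0=0, M1=92/5, M2=-98/5, M3=0
seg 0: a=2, c=M0/2=0, d=(M1−M0)/(6·1)=46/15, b=Δ0−h0·(2M0+M1)/6=-106/15
seg 1: a=-2, c=M1/2=46/5, d=(M2−M1)/(6·1)=-19/3, b=Δ1−h1·(2M1+M2)/6=32/15
seg 2: a=3, c=M2/2=-49/5, d=(M3−M2)/(6·1)=49/15, b=Δ2−h2·(2M2+M3)/6=23/15
t_q=3/4 → seg 0, τ=3/4; S=2+-106/15·τ+0·τ²+46/15·τ³=-321/160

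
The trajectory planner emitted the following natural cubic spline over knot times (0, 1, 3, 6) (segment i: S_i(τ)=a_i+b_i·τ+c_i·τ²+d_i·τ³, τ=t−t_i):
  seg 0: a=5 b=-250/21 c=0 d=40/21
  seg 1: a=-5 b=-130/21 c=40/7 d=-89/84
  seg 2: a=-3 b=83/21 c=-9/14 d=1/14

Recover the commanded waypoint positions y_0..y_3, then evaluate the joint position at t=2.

y_0 = S_0(0) = a_0 = 5
y_1 = S_1(0) = a_1 = -5
y_2 = S_2(0) = a_2 = -3
y_3 = S_2(3) = 5
t_q=2 is in segment 1 (τ=1); S_1(τ)=-183/28

y_0=5 y_1=-5 y_2=-3 y_3=5
S(2) = -183/28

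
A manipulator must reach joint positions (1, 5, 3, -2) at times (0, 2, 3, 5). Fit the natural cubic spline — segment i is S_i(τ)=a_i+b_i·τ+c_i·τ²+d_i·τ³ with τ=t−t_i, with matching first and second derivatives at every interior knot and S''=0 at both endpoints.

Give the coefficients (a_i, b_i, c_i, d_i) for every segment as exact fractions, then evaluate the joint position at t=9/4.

Δ: Δ0=2, Δ1=-2, Δ2=-5/2
row 1: diag=6, rhs=-24; c'=1/6, d'=-4
row 2: denom=6−1·1/6=35/6; d'=(-3−1·-4)/(35/6)=6/35
back: M2=6/35
back: M1=-4−1/6·6/35=-141/35
M: M0=0, M1=-141/35, M2=6/35, M3=0
seg 0: a=1, c=M0/2=0, d=(M1−M0)/(6·2)=-47/140, b=Δ0−h0·(2M0+M1)/6=117/35
seg 1: a=5, c=M1/2=-141/70, d=(M2−M1)/(6·1)=7/10, b=Δ1−h1·(2M1+M2)/6=-24/35
seg 2: a=3, c=M2/2=3/35, d=(M3−M2)/(6·2)=-1/70, b=Δ2−h2·(2M2+M3)/6=-183/70
t_q=9/4 → seg 1, τ=1/4; S=5+-24/35·τ+-141/70·τ²+7/10·τ³=21117/4480

  seg 0: a=1 b=117/35 c=0 d=-47/140
  seg 1: a=5 b=-24/35 c=-141/70 d=7/10
  seg 2: a=3 b=-183/70 c=3/35 d=-1/70
S(9/4) = 21117/4480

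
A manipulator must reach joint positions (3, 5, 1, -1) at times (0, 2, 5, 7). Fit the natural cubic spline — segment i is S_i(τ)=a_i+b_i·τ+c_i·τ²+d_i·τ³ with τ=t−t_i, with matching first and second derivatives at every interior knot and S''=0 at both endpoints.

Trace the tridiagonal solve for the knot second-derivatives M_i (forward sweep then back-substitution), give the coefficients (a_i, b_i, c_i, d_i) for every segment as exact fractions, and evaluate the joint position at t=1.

  seg 0: a=3 b=419/273 c=0 d=-73/546
  seg 1: a=5 b=-19/273 c=-73/91 d=8/63
  seg 2: a=1 b=-397/273 c=31/91 d=-31/546
S(1) = 801/182

Δ: Δ0=1, Δ1=-4/3, Δ2=-1
row 1: diag=10, rhs=-14; c'=3/10, d'=-7/5
row 2: denom=10−3·3/10=91/10; d'=(2−3·-7/5)/(91/10)=62/91
back: M2=62/91
back: M1=-7/5−3/10·62/91=-146/91
M: M0=0, M1=-146/91, M2=62/91, M3=0
seg 0: a=3, c=M0/2=0, d=(M1−M0)/(6·2)=-73/546, b=Δ0−h0·(2M0+M1)/6=419/273
seg 1: a=5, c=M1/2=-73/91, d=(M2−M1)/(6·3)=8/63, b=Δ1−h1·(2M1+M2)/6=-19/273
seg 2: a=1, c=M2/2=31/91, d=(M3−M2)/(6·2)=-31/546, b=Δ2−h2·(2M2+M3)/6=-397/273
t_q=1 → seg 0, τ=1; S=3+419/273·τ+0·τ²+-73/546·τ³=801/182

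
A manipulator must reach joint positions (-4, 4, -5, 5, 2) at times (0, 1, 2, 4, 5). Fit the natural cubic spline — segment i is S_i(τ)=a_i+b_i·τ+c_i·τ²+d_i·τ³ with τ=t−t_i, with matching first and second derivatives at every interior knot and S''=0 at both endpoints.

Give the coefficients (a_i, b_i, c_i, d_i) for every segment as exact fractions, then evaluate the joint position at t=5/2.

  seg 0: a=-4 b=810/61 c=0 d=-322/61
  seg 1: a=4 b=-156/61 c=-966/61 d=573/61
  seg 2: a=-5 b=-369/61 c=753/61 d=-208/61
  seg 3: a=5 b=147/61 c=-495/61 d=165/61
S(5/2) = -1309/244

Δ: Δ0=8, Δ1=-9, Δ2=5, Δ3=-3
row 1: diag=4, rhs=-102; c'=1/4, d'=-51/2
row 2: denom=6−1·1/4=23/4; d'=(84−1·-51/2)/(23/4)=438/23
row 3: denom=6−2·8/23=122/23; d'=(-48−2·438/23)/(122/23)=-990/61
back: M3=-990/61
back: M2=438/23−8/23·-990/61=1506/61
back: M1=-51/2−1/4·1506/61=-1932/61
M: M0=0, M1=-1932/61, M2=1506/61, M3=-990/61, M4=0
seg 0: a=-4, c=M0/2=0, d=(M1−M0)/(6·1)=-322/61, b=Δ0−h0·(2M0+M1)/6=810/61
seg 1: a=4, c=M1/2=-966/61, d=(M2−M1)/(6·1)=573/61, b=Δ1−h1·(2M1+M2)/6=-156/61
seg 2: a=-5, c=M2/2=753/61, d=(M3−M2)/(6·2)=-208/61, b=Δ2−h2·(2M2+M3)/6=-369/61
seg 3: a=5, c=M3/2=-495/61, d=(M4−M3)/(6·1)=165/61, b=Δ3−h3·(2M3+M4)/6=147/61
t_q=5/2 → seg 2, τ=1/2; S=-5+-369/61·τ+753/61·τ²+-208/61·τ³=-1309/244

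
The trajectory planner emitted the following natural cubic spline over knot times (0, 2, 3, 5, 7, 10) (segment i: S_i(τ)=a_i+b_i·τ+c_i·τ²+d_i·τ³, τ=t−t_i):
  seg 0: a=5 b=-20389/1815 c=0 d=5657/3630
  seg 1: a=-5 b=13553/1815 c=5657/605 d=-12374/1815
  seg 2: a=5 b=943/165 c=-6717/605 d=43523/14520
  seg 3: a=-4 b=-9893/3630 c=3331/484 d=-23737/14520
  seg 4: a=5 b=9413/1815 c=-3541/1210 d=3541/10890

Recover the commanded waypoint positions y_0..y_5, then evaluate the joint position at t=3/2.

y_0=5 y_1=-5 y_2=5 y_3=-4 y_4=5 y_5=3
S(3/2) = -63799/9680

y_0 = S_0(0) = a_0 = 5
y_1 = S_1(0) = a_1 = -5
y_2 = S_2(0) = a_2 = 5
y_3 = S_3(0) = a_3 = -4
y_4 = S_4(0) = a_4 = 5
y_5 = S_4(3) = 3
t_q=3/2 is in segment 0 (τ=3/2); S_0(τ)=-63799/9680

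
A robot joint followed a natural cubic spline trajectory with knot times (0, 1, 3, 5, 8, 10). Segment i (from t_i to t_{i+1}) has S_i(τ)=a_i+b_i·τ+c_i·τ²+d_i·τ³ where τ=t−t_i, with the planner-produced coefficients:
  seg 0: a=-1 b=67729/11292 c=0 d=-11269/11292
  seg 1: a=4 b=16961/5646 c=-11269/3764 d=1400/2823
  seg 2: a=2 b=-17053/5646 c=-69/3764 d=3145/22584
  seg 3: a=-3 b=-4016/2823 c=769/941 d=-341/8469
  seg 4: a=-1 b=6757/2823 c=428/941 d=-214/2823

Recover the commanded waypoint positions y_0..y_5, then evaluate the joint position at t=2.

y_0 = S_0(0) = a_0 = -1
y_1 = S_1(0) = a_1 = 4
y_2 = S_2(0) = a_2 = 2
y_3 = S_3(0) = a_3 = -3
y_4 = S_4(0) = a_4 = -1
y_5 = S_4(2) = 5
t_q=2 is in segment 1 (τ=1); S_1(τ)=16961/3764

y_0=-1 y_1=4 y_2=2 y_3=-3 y_4=-1 y_5=5
S(2) = 16961/3764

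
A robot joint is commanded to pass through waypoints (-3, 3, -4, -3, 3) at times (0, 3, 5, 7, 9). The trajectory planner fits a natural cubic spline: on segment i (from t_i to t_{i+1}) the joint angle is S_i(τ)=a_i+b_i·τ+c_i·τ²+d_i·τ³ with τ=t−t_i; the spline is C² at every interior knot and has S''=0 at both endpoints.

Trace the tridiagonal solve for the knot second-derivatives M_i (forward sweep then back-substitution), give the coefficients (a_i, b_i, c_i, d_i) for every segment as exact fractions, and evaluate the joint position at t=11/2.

Δ: Δ0=2, Δ1=-7/2, Δ2=1/2, Δ3=3
row 1: diag=10, rhs=-33; c'=1/5, d'=-33/10
row 2: denom=8−2·1/5=38/5; d'=(24−2·-33/10)/(38/5)=153/38
row 3: denom=8−2·5/19=142/19; d'=(15−2·153/38)/(142/19)=66/71
back: M3=66/71
back: M2=153/38−5/19·66/71=537/142
back: M1=-33/10−1/5·537/142=-288/71
M: M0=0, M1=-288/71, M2=537/142, M3=66/71, M4=0
seg 0: a=-3, c=M0/2=0, d=(M1−M0)/(6·3)=-16/71, b=Δ0−h0·(2M0+M1)/6=286/71
seg 1: a=3, c=M1/2=-144/71, d=(M2−M1)/(6·2)=371/568, b=Δ1−h1·(2M1+M2)/6=-146/71
seg 2: a=-4, c=M2/2=537/284, d=(M3−M2)/(6·2)=-135/568, b=Δ2−h2·(2M2+M3)/6=-331/142
seg 3: a=-3, c=M3/2=33/71, d=(M4−M3)/(6·2)=-11/142, b=Δ3−h3·(2M3+M4)/6=169/71
t_q=11/2 → seg 2, τ=1/2; S=-4+-331/142·τ+537/284·τ²+-135/568·τ³=-21459/4544

  seg 0: a=-3 b=286/71 c=0 d=-16/71
  seg 1: a=3 b=-146/71 c=-144/71 d=371/568
  seg 2: a=-4 b=-331/142 c=537/284 d=-135/568
  seg 3: a=-3 b=169/71 c=33/71 d=-11/142
S(11/2) = -21459/4544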